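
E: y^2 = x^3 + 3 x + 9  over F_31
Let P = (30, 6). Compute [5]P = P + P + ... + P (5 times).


k = 5 = 101_2 (binary, LSB first: 101)
Double-and-add from P = (30, 6):
  bit 0 = 1: acc = O + (30, 6) = (30, 6)
  bit 1 = 0: acc unchanged = (30, 6)
  bit 2 = 1: acc = (30, 6) + (20, 28) = (28, 2)

5P = (28, 2)


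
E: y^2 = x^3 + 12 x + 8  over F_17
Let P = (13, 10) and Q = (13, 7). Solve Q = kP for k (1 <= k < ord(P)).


Enumerate multiples of P until we hit Q = (13, 7):
  1P = (13, 10)
  2P = (0, 12)
  3P = (0, 5)
  4P = (13, 7)
Match found at i = 4.

k = 4


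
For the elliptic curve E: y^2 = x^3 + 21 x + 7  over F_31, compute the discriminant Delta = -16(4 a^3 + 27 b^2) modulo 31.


4 a^3 + 27 b^2 = 4*21^3 + 27*7^2 = 37044 + 1323 = 38367
Delta = -16 * (38367) = -613872
Delta mod 31 = 21

Delta = 21 (mod 31)


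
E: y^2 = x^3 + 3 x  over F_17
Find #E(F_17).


For each x in F_17, count y with y^2 = x^3 + 3 x + 0 mod 17:
  x = 0: RHS = 0, y in [0]  -> 1 point(s)
  x = 1: RHS = 4, y in [2, 15]  -> 2 point(s)
  x = 3: RHS = 2, y in [6, 11]  -> 2 point(s)
  x = 4: RHS = 8, y in [5, 12]  -> 2 point(s)
  x = 5: RHS = 4, y in [2, 15]  -> 2 point(s)
  x = 6: RHS = 13, y in [8, 9]  -> 2 point(s)
  x = 8: RHS = 9, y in [3, 14]  -> 2 point(s)
  x = 9: RHS = 8, y in [5, 12]  -> 2 point(s)
  x = 11: RHS = 4, y in [2, 15]  -> 2 point(s)
  x = 12: RHS = 13, y in [8, 9]  -> 2 point(s)
  x = 13: RHS = 9, y in [3, 14]  -> 2 point(s)
  x = 14: RHS = 15, y in [7, 10]  -> 2 point(s)
  x = 16: RHS = 13, y in [8, 9]  -> 2 point(s)
Affine points: 25. Add the point at infinity: total = 26.

#E(F_17) = 26


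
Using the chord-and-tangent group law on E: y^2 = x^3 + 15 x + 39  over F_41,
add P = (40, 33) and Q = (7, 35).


P != Q, so use the chord formula.
s = (y2 - y1) / (x2 - x1) = (2) / (8) mod 41 = 31
x3 = s^2 - x1 - x2 mod 41 = 31^2 - 40 - 7 = 12
y3 = s (x1 - x3) - y1 mod 41 = 31 * (40 - 12) - 33 = 15

P + Q = (12, 15)


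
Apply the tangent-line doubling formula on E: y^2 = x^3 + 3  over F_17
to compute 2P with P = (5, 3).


Doubling: s = (3 x1^2 + a) / (2 y1)
s = (3*5^2 + 0) / (2*3) mod 17 = 4
x3 = s^2 - 2 x1 mod 17 = 4^2 - 2*5 = 6
y3 = s (x1 - x3) - y1 mod 17 = 4 * (5 - 6) - 3 = 10

2P = (6, 10)


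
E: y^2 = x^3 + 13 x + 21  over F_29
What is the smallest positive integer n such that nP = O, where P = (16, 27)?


Compute successive multiples of P until we hit O:
  1P = (16, 27)
  2P = (19, 15)
  3P = (10, 7)
  4P = (27, 4)
  5P = (28, 6)
  6P = (8, 17)
  7P = (12, 7)
  8P = (26, 10)
  ... (continuing to 19P)
  19P = O

ord(P) = 19


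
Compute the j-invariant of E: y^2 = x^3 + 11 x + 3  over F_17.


Delta = -16(4 a^3 + 27 b^2) mod 17 = 8
-1728 * (4 a)^3 = -1728 * (4*11)^3 mod 17 = 16
j = 16 * 8^(-1) mod 17 = 2

j = 2 (mod 17)


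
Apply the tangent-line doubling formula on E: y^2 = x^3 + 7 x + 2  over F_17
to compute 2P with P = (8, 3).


Doubling: s = (3 x1^2 + a) / (2 y1)
s = (3*8^2 + 7) / (2*3) mod 17 = 2
x3 = s^2 - 2 x1 mod 17 = 2^2 - 2*8 = 5
y3 = s (x1 - x3) - y1 mod 17 = 2 * (8 - 5) - 3 = 3

2P = (5, 3)


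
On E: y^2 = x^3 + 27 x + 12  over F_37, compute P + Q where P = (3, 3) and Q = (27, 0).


P != Q, so use the chord formula.
s = (y2 - y1) / (x2 - x1) = (34) / (24) mod 37 = 23
x3 = s^2 - x1 - x2 mod 37 = 23^2 - 3 - 27 = 18
y3 = s (x1 - x3) - y1 mod 37 = 23 * (3 - 18) - 3 = 22

P + Q = (18, 22)


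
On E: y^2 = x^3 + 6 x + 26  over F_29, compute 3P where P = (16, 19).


k = 3 = 11_2 (binary, LSB first: 11)
Double-and-add from P = (16, 19):
  bit 0 = 1: acc = O + (16, 19) = (16, 19)
  bit 1 = 1: acc = (16, 19) + (27, 21) = (10, 19)

3P = (10, 19)


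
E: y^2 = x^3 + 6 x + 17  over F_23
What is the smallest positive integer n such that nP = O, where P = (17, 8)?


Compute successive multiples of P until we hit O:
  1P = (17, 8)
  2P = (20, 8)
  3P = (9, 15)
  4P = (1, 1)
  5P = (6, 4)
  6P = (18, 0)
  7P = (6, 19)
  8P = (1, 22)
  ... (continuing to 12P)
  12P = O

ord(P) = 12


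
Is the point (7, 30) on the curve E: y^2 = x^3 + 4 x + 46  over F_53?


Check whether y^2 = x^3 + 4 x + 46 (mod 53) for (x, y) = (7, 30).
LHS: y^2 = 30^2 mod 53 = 52
RHS: x^3 + 4 x + 46 = 7^3 + 4*7 + 46 mod 53 = 46
LHS != RHS

No, not on the curve


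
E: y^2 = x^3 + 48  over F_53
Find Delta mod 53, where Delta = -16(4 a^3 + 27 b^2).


4 a^3 + 27 b^2 = 4*0^3 + 27*48^2 = 0 + 62208 = 62208
Delta = -16 * (62208) = -995328
Delta mod 53 = 12

Delta = 12 (mod 53)


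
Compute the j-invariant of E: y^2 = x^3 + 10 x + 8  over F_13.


Delta = -16(4 a^3 + 27 b^2) mod 13 = 2
-1728 * (4 a)^3 = -1728 * (4*10)^3 mod 13 = 1
j = 1 * 2^(-1) mod 13 = 7

j = 7 (mod 13)


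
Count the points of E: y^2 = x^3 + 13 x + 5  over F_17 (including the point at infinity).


For each x in F_17, count y with y^2 = x^3 + 13 x + 5 mod 17:
  x = 1: RHS = 2, y in [6, 11]  -> 2 point(s)
  x = 4: RHS = 2, y in [6, 11]  -> 2 point(s)
  x = 5: RHS = 8, y in [5, 12]  -> 2 point(s)
  x = 8: RHS = 9, y in [3, 14]  -> 2 point(s)
  x = 9: RHS = 1, y in [1, 16]  -> 2 point(s)
  x = 10: RHS = 13, y in [8, 9]  -> 2 point(s)
  x = 11: RHS = 0, y in [0]  -> 1 point(s)
  x = 12: RHS = 2, y in [6, 11]  -> 2 point(s)
  x = 13: RHS = 8, y in [5, 12]  -> 2 point(s)
  x = 16: RHS = 8, y in [5, 12]  -> 2 point(s)
Affine points: 19. Add the point at infinity: total = 20.

#E(F_17) = 20


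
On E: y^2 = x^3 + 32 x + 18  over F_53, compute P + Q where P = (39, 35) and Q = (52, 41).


P != Q, so use the chord formula.
s = (y2 - y1) / (x2 - x1) = (6) / (13) mod 53 = 29
x3 = s^2 - x1 - x2 mod 53 = 29^2 - 39 - 52 = 8
y3 = s (x1 - x3) - y1 mod 53 = 29 * (39 - 8) - 35 = 16

P + Q = (8, 16)


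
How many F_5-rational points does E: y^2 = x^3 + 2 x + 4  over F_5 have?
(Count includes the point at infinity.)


For each x in F_5, count y with y^2 = x^3 + 2 x + 4 mod 5:
  x = 0: RHS = 4, y in [2, 3]  -> 2 point(s)
  x = 2: RHS = 1, y in [1, 4]  -> 2 point(s)
  x = 4: RHS = 1, y in [1, 4]  -> 2 point(s)
Affine points: 6. Add the point at infinity: total = 7.

#E(F_5) = 7


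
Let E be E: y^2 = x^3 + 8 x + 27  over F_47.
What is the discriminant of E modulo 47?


4 a^3 + 27 b^2 = 4*8^3 + 27*27^2 = 2048 + 19683 = 21731
Delta = -16 * (21731) = -347696
Delta mod 47 = 10

Delta = 10 (mod 47)


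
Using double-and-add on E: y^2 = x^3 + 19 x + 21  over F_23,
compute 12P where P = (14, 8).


k = 12 = 1100_2 (binary, LSB first: 0011)
Double-and-add from P = (14, 8):
  bit 0 = 0: acc unchanged = O
  bit 1 = 0: acc unchanged = O
  bit 2 = 1: acc = O + (8, 8) = (8, 8)
  bit 3 = 1: acc = (8, 8) + (20, 12) = (13, 21)

12P = (13, 21)


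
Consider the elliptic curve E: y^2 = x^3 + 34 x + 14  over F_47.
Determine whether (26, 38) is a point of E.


Check whether y^2 = x^3 + 34 x + 14 (mod 47) for (x, y) = (26, 38).
LHS: y^2 = 38^2 mod 47 = 34
RHS: x^3 + 34 x + 14 = 26^3 + 34*26 + 14 mod 47 = 3
LHS != RHS

No, not on the curve


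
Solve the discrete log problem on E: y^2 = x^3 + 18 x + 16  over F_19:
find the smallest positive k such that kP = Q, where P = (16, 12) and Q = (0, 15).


Enumerate multiples of P until we hit Q = (0, 15):
  1P = (16, 12)
  2P = (11, 14)
  3P = (18, 4)
  4P = (1, 4)
  5P = (6, 6)
  6P = (8, 8)
  7P = (0, 15)
Match found at i = 7.

k = 7


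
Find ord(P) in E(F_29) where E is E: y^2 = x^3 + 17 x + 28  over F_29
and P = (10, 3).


Compute successive multiples of P until we hit O:
  1P = (10, 3)
  2P = (22, 1)
  3P = (22, 28)
  4P = (10, 26)
  5P = O

ord(P) = 5


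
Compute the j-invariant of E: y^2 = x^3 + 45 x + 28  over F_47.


Delta = -16(4 a^3 + 27 b^2) mod 47 = 36
-1728 * (4 a)^3 = -1728 * (4*45)^3 mod 47 = 8
j = 8 * 36^(-1) mod 47 = 42

j = 42 (mod 47)


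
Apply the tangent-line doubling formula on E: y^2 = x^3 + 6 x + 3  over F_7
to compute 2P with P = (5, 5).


Doubling: s = (3 x1^2 + a) / (2 y1)
s = (3*5^2 + 6) / (2*5) mod 7 = 6
x3 = s^2 - 2 x1 mod 7 = 6^2 - 2*5 = 5
y3 = s (x1 - x3) - y1 mod 7 = 6 * (5 - 5) - 5 = 2

2P = (5, 2)


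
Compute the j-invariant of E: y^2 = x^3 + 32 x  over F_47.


Delta = -16(4 a^3 + 27 b^2) mod 47 = 35
-1728 * (4 a)^3 = -1728 * (4*32)^3 mod 47 = 38
j = 38 * 35^(-1) mod 47 = 36

j = 36 (mod 47)


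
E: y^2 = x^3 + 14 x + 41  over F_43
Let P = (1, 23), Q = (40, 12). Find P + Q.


P != Q, so use the chord formula.
s = (y2 - y1) / (x2 - x1) = (32) / (39) mod 43 = 35
x3 = s^2 - x1 - x2 mod 43 = 35^2 - 1 - 40 = 23
y3 = s (x1 - x3) - y1 mod 43 = 35 * (1 - 23) - 23 = 24

P + Q = (23, 24)


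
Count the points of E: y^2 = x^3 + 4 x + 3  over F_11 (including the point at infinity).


For each x in F_11, count y with y^2 = x^3 + 4 x + 3 mod 11:
  x = 0: RHS = 3, y in [5, 6]  -> 2 point(s)
  x = 3: RHS = 9, y in [3, 8]  -> 2 point(s)
  x = 5: RHS = 5, y in [4, 7]  -> 2 point(s)
  x = 6: RHS = 1, y in [1, 10]  -> 2 point(s)
  x = 7: RHS = 0, y in [0]  -> 1 point(s)
  x = 9: RHS = 9, y in [3, 8]  -> 2 point(s)
  x = 10: RHS = 9, y in [3, 8]  -> 2 point(s)
Affine points: 13. Add the point at infinity: total = 14.

#E(F_11) = 14


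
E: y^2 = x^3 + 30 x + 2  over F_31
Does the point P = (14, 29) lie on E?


Check whether y^2 = x^3 + 30 x + 2 (mod 31) for (x, y) = (14, 29).
LHS: y^2 = 29^2 mod 31 = 4
RHS: x^3 + 30 x + 2 = 14^3 + 30*14 + 2 mod 31 = 4
LHS = RHS

Yes, on the curve


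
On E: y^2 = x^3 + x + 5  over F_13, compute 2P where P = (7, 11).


Doubling: s = (3 x1^2 + a) / (2 y1)
s = (3*7^2 + 1) / (2*11) mod 13 = 2
x3 = s^2 - 2 x1 mod 13 = 2^2 - 2*7 = 3
y3 = s (x1 - x3) - y1 mod 13 = 2 * (7 - 3) - 11 = 10

2P = (3, 10)


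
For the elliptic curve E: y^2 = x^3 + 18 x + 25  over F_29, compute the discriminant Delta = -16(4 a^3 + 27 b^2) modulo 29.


4 a^3 + 27 b^2 = 4*18^3 + 27*25^2 = 23328 + 16875 = 40203
Delta = -16 * (40203) = -643248
Delta mod 29 = 1

Delta = 1 (mod 29)


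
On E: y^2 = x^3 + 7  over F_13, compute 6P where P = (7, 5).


k = 6 = 110_2 (binary, LSB first: 011)
Double-and-add from P = (7, 5):
  bit 0 = 0: acc unchanged = O
  bit 1 = 1: acc = O + (8, 5) = (8, 5)
  bit 2 = 1: acc = (8, 5) + (11, 5) = (7, 8)

6P = (7, 8)


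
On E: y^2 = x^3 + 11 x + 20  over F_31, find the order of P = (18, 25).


Compute successive multiples of P until we hit O:
  1P = (18, 25)
  2P = (13, 2)
  3P = (10, 18)
  4P = (12, 19)
  5P = (2, 22)
  6P = (16, 18)
  7P = (17, 25)
  8P = (27, 6)
  ... (continuing to 19P)
  19P = O

ord(P) = 19


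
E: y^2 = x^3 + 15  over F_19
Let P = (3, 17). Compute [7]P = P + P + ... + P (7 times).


k = 7 = 111_2 (binary, LSB first: 111)
Double-and-add from P = (3, 17):
  bit 0 = 1: acc = O + (3, 17) = (3, 17)
  bit 1 = 1: acc = (3, 17) + (17, 11) = (5, 11)
  bit 2 = 1: acc = (5, 11) + (1, 15) = (14, 17)

7P = (14, 17)


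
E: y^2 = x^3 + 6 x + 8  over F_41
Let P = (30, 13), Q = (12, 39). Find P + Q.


P != Q, so use the chord formula.
s = (y2 - y1) / (x2 - x1) = (26) / (23) mod 41 = 35
x3 = s^2 - x1 - x2 mod 41 = 35^2 - 30 - 12 = 35
y3 = s (x1 - x3) - y1 mod 41 = 35 * (30 - 35) - 13 = 17

P + Q = (35, 17)


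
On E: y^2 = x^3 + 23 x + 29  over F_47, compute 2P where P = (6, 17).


Doubling: s = (3 x1^2 + a) / (2 y1)
s = (3*6^2 + 23) / (2*17) mod 47 = 8
x3 = s^2 - 2 x1 mod 47 = 8^2 - 2*6 = 5
y3 = s (x1 - x3) - y1 mod 47 = 8 * (6 - 5) - 17 = 38

2P = (5, 38)


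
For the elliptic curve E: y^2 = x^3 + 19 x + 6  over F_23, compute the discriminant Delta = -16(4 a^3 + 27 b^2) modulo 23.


4 a^3 + 27 b^2 = 4*19^3 + 27*6^2 = 27436 + 972 = 28408
Delta = -16 * (28408) = -454528
Delta mod 23 = 21

Delta = 21 (mod 23)


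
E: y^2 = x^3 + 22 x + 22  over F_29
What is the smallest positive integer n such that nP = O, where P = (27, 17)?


Compute successive multiples of P until we hit O:
  1P = (27, 17)
  2P = (5, 5)
  3P = (10, 16)
  4P = (20, 9)
  5P = (20, 20)
  6P = (10, 13)
  7P = (5, 24)
  8P = (27, 12)
  ... (continuing to 9P)
  9P = O

ord(P) = 9


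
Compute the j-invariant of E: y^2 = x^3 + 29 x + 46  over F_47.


Delta = -16(4 a^3 + 27 b^2) mod 47 = 12
-1728 * (4 a)^3 = -1728 * (4*29)^3 mod 47 = 4
j = 4 * 12^(-1) mod 47 = 16

j = 16 (mod 47)


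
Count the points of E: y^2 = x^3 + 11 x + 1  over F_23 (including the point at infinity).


For each x in F_23, count y with y^2 = x^3 + 11 x + 1 mod 23:
  x = 0: RHS = 1, y in [1, 22]  -> 2 point(s)
  x = 1: RHS = 13, y in [6, 17]  -> 2 point(s)
  x = 2: RHS = 8, y in [10, 13]  -> 2 point(s)
  x = 8: RHS = 3, y in [7, 16]  -> 2 point(s)
  x = 9: RHS = 1, y in [1, 22]  -> 2 point(s)
  x = 11: RHS = 4, y in [2, 21]  -> 2 point(s)
  x = 13: RHS = 18, y in [8, 15]  -> 2 point(s)
  x = 14: RHS = 1, y in [1, 22]  -> 2 point(s)
  x = 16: RHS = 18, y in [8, 15]  -> 2 point(s)
  x = 17: RHS = 18, y in [8, 15]  -> 2 point(s)
  x = 19: RHS = 8, y in [10, 13]  -> 2 point(s)
  x = 22: RHS = 12, y in [9, 14]  -> 2 point(s)
Affine points: 24. Add the point at infinity: total = 25.

#E(F_23) = 25


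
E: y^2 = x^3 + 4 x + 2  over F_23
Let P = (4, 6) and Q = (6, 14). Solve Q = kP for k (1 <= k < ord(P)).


Enumerate multiples of P until we hit Q = (6, 14):
  1P = (4, 6)
  2P = (21, 20)
  3P = (6, 14)
Match found at i = 3.

k = 3


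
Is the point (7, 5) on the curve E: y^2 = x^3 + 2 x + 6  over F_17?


Check whether y^2 = x^3 + 2 x + 6 (mod 17) for (x, y) = (7, 5).
LHS: y^2 = 5^2 mod 17 = 8
RHS: x^3 + 2 x + 6 = 7^3 + 2*7 + 6 mod 17 = 6
LHS != RHS

No, not on the curve


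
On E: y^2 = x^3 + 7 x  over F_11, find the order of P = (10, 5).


Compute successive multiples of P until we hit O:
  1P = (10, 5)
  2P = (3, 2)
  3P = (2, 0)
  4P = (3, 9)
  5P = (10, 6)
  6P = O

ord(P) = 6


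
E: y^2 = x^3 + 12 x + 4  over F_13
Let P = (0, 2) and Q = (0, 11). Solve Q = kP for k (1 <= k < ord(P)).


Enumerate multiples of P until we hit Q = (0, 11):
  1P = (0, 2)
  2P = (9, 10)
  3P = (8, 1)
  4P = (4, 5)
  5P = (12, 2)
  6P = (1, 11)
  7P = (2, 6)
  8P = (2, 7)
  9P = (1, 2)
  10P = (12, 11)
  11P = (4, 8)
  12P = (8, 12)
  13P = (9, 3)
  14P = (0, 11)
Match found at i = 14.

k = 14


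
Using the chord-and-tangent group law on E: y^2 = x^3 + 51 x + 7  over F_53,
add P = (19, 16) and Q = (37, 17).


P != Q, so use the chord formula.
s = (y2 - y1) / (x2 - x1) = (1) / (18) mod 53 = 3
x3 = s^2 - x1 - x2 mod 53 = 3^2 - 19 - 37 = 6
y3 = s (x1 - x3) - y1 mod 53 = 3 * (19 - 6) - 16 = 23

P + Q = (6, 23)


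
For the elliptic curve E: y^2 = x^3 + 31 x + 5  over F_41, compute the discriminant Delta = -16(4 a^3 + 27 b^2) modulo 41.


4 a^3 + 27 b^2 = 4*31^3 + 27*5^2 = 119164 + 675 = 119839
Delta = -16 * (119839) = -1917424
Delta mod 41 = 23

Delta = 23 (mod 41)


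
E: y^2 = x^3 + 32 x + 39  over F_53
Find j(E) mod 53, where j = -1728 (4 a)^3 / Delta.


Delta = -16(4 a^3 + 27 b^2) mod 53 = 27
-1728 * (4 a)^3 = -1728 * (4*32)^3 mod 53 = 1
j = 1 * 27^(-1) mod 53 = 2

j = 2 (mod 53)


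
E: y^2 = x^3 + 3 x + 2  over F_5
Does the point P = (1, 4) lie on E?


Check whether y^2 = x^3 + 3 x + 2 (mod 5) for (x, y) = (1, 4).
LHS: y^2 = 4^2 mod 5 = 1
RHS: x^3 + 3 x + 2 = 1^3 + 3*1 + 2 mod 5 = 1
LHS = RHS

Yes, on the curve


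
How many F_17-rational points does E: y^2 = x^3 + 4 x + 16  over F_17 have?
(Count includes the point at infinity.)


For each x in F_17, count y with y^2 = x^3 + 4 x + 16 mod 17:
  x = 0: RHS = 16, y in [4, 13]  -> 2 point(s)
  x = 1: RHS = 4, y in [2, 15]  -> 2 point(s)
  x = 2: RHS = 15, y in [7, 10]  -> 2 point(s)
  x = 3: RHS = 4, y in [2, 15]  -> 2 point(s)
  x = 5: RHS = 8, y in [5, 12]  -> 2 point(s)
  x = 6: RHS = 1, y in [1, 16]  -> 2 point(s)
  x = 7: RHS = 13, y in [8, 9]  -> 2 point(s)
  x = 8: RHS = 16, y in [4, 13]  -> 2 point(s)
  x = 9: RHS = 16, y in [4, 13]  -> 2 point(s)
  x = 10: RHS = 2, y in [6, 11]  -> 2 point(s)
  x = 13: RHS = 4, y in [2, 15]  -> 2 point(s)
  x = 15: RHS = 0, y in [0]  -> 1 point(s)
Affine points: 23. Add the point at infinity: total = 24.

#E(F_17) = 24


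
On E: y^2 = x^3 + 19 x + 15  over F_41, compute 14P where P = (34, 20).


k = 14 = 1110_2 (binary, LSB first: 0111)
Double-and-add from P = (34, 20):
  bit 0 = 0: acc unchanged = O
  bit 1 = 1: acc = O + (18, 30) = (18, 30)
  bit 2 = 1: acc = (18, 30) + (4, 14) = (27, 30)
  bit 3 = 1: acc = (27, 30) + (37, 11) = (13, 9)

14P = (13, 9)


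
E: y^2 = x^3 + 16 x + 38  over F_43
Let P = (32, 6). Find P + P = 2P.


Doubling: s = (3 x1^2 + a) / (2 y1)
s = (3*32^2 + 16) / (2*6) mod 43 = 28
x3 = s^2 - 2 x1 mod 43 = 28^2 - 2*32 = 32
y3 = s (x1 - x3) - y1 mod 43 = 28 * (32 - 32) - 6 = 37

2P = (32, 37)


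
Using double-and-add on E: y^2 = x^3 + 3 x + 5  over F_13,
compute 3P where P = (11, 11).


k = 3 = 11_2 (binary, LSB first: 11)
Double-and-add from P = (11, 11):
  bit 0 = 1: acc = O + (11, 11) = (11, 11)
  bit 1 = 1: acc = (11, 11) + (1, 10) = (4, 4)

3P = (4, 4)


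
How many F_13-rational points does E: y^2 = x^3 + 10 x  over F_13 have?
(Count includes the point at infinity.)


For each x in F_13, count y with y^2 = x^3 + 10 x + 0 mod 13:
  x = 0: RHS = 0, y in [0]  -> 1 point(s)
  x = 4: RHS = 0, y in [0]  -> 1 point(s)
  x = 6: RHS = 3, y in [4, 9]  -> 2 point(s)
  x = 7: RHS = 10, y in [6, 7]  -> 2 point(s)
  x = 9: RHS = 0, y in [0]  -> 1 point(s)
Affine points: 7. Add the point at infinity: total = 8.

#E(F_13) = 8


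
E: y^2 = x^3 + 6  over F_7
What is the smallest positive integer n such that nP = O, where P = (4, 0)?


Compute successive multiples of P until we hit O:
  1P = (4, 0)
  2P = O

ord(P) = 2


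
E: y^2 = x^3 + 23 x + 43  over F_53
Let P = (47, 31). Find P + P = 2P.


Doubling: s = (3 x1^2 + a) / (2 y1)
s = (3*47^2 + 23) / (2*31) mod 53 = 44
x3 = s^2 - 2 x1 mod 53 = 44^2 - 2*47 = 40
y3 = s (x1 - x3) - y1 mod 53 = 44 * (47 - 40) - 31 = 12

2P = (40, 12)


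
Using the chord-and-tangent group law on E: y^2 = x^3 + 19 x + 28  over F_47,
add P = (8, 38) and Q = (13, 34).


P != Q, so use the chord formula.
s = (y2 - y1) / (x2 - x1) = (43) / (5) mod 47 = 18
x3 = s^2 - x1 - x2 mod 47 = 18^2 - 8 - 13 = 21
y3 = s (x1 - x3) - y1 mod 47 = 18 * (8 - 21) - 38 = 10

P + Q = (21, 10)


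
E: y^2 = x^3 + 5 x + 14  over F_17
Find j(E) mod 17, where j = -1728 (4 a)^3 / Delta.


Delta = -16(4 a^3 + 27 b^2) mod 17 = 12
-1728 * (4 a)^3 = -1728 * (4*5)^3 mod 17 = 9
j = 9 * 12^(-1) mod 17 = 5

j = 5 (mod 17)


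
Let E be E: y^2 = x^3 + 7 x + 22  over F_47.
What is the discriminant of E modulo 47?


4 a^3 + 27 b^2 = 4*7^3 + 27*22^2 = 1372 + 13068 = 14440
Delta = -16 * (14440) = -231040
Delta mod 47 = 12

Delta = 12 (mod 47)


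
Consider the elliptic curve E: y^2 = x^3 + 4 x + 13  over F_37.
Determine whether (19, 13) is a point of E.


Check whether y^2 = x^3 + 4 x + 13 (mod 37) for (x, y) = (19, 13).
LHS: y^2 = 13^2 mod 37 = 21
RHS: x^3 + 4 x + 13 = 19^3 + 4*19 + 13 mod 37 = 29
LHS != RHS

No, not on the curve


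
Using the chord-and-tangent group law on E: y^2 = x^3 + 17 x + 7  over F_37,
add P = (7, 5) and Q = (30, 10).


P != Q, so use the chord formula.
s = (y2 - y1) / (x2 - x1) = (5) / (23) mod 37 = 34
x3 = s^2 - x1 - x2 mod 37 = 34^2 - 7 - 30 = 9
y3 = s (x1 - x3) - y1 mod 37 = 34 * (7 - 9) - 5 = 1

P + Q = (9, 1)


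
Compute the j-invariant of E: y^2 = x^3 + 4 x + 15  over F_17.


Delta = -16(4 a^3 + 27 b^2) mod 17 = 7
-1728 * (4 a)^3 = -1728 * (4*4)^3 mod 17 = 11
j = 11 * 7^(-1) mod 17 = 4

j = 4 (mod 17)


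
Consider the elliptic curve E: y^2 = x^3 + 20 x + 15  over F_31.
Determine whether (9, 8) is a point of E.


Check whether y^2 = x^3 + 20 x + 15 (mod 31) for (x, y) = (9, 8).
LHS: y^2 = 8^2 mod 31 = 2
RHS: x^3 + 20 x + 15 = 9^3 + 20*9 + 15 mod 31 = 25
LHS != RHS

No, not on the curve


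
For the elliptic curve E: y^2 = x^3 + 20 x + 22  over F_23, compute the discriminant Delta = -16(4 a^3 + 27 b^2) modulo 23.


4 a^3 + 27 b^2 = 4*20^3 + 27*22^2 = 32000 + 13068 = 45068
Delta = -16 * (45068) = -721088
Delta mod 23 = 8

Delta = 8 (mod 23)


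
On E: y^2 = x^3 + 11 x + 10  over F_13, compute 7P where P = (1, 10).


k = 7 = 111_2 (binary, LSB first: 111)
Double-and-add from P = (1, 10):
  bit 0 = 1: acc = O + (1, 10) = (1, 10)
  bit 1 = 1: acc = (1, 10) + (2, 1) = (0, 7)
  bit 2 = 1: acc = (0, 7) + (8, 8) = (4, 12)

7P = (4, 12)


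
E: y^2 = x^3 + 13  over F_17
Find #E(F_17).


For each x in F_17, count y with y^2 = x^3 + 0 x + 13 mod 17:
  x = 0: RHS = 13, y in [8, 9]  -> 2 point(s)
  x = 2: RHS = 4, y in [2, 15]  -> 2 point(s)
  x = 4: RHS = 9, y in [3, 14]  -> 2 point(s)
  x = 5: RHS = 2, y in [6, 11]  -> 2 point(s)
  x = 6: RHS = 8, y in [5, 12]  -> 2 point(s)
  x = 7: RHS = 16, y in [4, 13]  -> 2 point(s)
  x = 8: RHS = 15, y in [7, 10]  -> 2 point(s)
  x = 11: RHS = 1, y in [1, 16]  -> 2 point(s)
  x = 13: RHS = 0, y in [0]  -> 1 point(s)
Affine points: 17. Add the point at infinity: total = 18.

#E(F_17) = 18


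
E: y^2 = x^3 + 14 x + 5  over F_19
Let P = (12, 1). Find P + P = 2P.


Doubling: s = (3 x1^2 + a) / (2 y1)
s = (3*12^2 + 14) / (2*1) mod 19 = 14
x3 = s^2 - 2 x1 mod 19 = 14^2 - 2*12 = 1
y3 = s (x1 - x3) - y1 mod 19 = 14 * (12 - 1) - 1 = 1

2P = (1, 1)


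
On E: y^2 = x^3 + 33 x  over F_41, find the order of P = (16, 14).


Compute successive multiples of P until we hit O:
  1P = (16, 14)
  2P = (32, 32)
  3P = (9, 40)
  4P = (39, 7)
  5P = (25, 3)
  6P = (2, 19)
  7P = (2, 22)
  8P = (25, 38)
  ... (continuing to 13P)
  13P = O

ord(P) = 13


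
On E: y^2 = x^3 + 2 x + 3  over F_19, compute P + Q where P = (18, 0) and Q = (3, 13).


P != Q, so use the chord formula.
s = (y2 - y1) / (x2 - x1) = (13) / (4) mod 19 = 8
x3 = s^2 - x1 - x2 mod 19 = 8^2 - 18 - 3 = 5
y3 = s (x1 - x3) - y1 mod 19 = 8 * (18 - 5) - 0 = 9

P + Q = (5, 9)


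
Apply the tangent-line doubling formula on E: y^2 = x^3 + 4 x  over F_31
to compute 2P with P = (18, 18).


Doubling: s = (3 x1^2 + a) / (2 y1)
s = (3*18^2 + 4) / (2*18) mod 31 = 3
x3 = s^2 - 2 x1 mod 31 = 3^2 - 2*18 = 4
y3 = s (x1 - x3) - y1 mod 31 = 3 * (18 - 4) - 18 = 24

2P = (4, 24)


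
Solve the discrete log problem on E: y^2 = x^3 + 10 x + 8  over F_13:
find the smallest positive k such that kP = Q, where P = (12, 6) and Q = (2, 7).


Enumerate multiples of P until we hit Q = (2, 7):
  1P = (12, 6)
  2P = (2, 7)
Match found at i = 2.

k = 2


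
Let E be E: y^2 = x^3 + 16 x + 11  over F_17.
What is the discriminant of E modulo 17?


4 a^3 + 27 b^2 = 4*16^3 + 27*11^2 = 16384 + 3267 = 19651
Delta = -16 * (19651) = -314416
Delta mod 17 = 16

Delta = 16 (mod 17)


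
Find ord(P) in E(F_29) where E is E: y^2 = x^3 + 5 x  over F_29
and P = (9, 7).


Compute successive multiples of P until we hit O:
  1P = (9, 7)
  2P = (20, 26)
  3P = (20, 3)
  4P = (9, 22)
  5P = O

ord(P) = 5


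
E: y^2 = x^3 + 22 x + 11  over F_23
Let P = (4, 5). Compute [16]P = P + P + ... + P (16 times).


k = 16 = 10000_2 (binary, LSB first: 00001)
Double-and-add from P = (4, 5):
  bit 0 = 0: acc unchanged = O
  bit 1 = 0: acc unchanged = O
  bit 2 = 0: acc unchanged = O
  bit 3 = 0: acc unchanged = O
  bit 4 = 1: acc = O + (5, 4) = (5, 4)

16P = (5, 4)


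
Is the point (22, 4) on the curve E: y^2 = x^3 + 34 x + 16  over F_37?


Check whether y^2 = x^3 + 34 x + 16 (mod 37) for (x, y) = (22, 4).
LHS: y^2 = 4^2 mod 37 = 16
RHS: x^3 + 34 x + 16 = 22^3 + 34*22 + 16 mod 37 = 16
LHS = RHS

Yes, on the curve


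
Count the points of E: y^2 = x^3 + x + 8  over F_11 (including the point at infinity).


For each x in F_11, count y with y^2 = x^3 + 1 x + 8 mod 11:
  x = 3: RHS = 5, y in [4, 7]  -> 2 point(s)
  x = 8: RHS = 0, y in [0]  -> 1 point(s)
  x = 9: RHS = 9, y in [3, 8]  -> 2 point(s)
Affine points: 5. Add the point at infinity: total = 6.

#E(F_11) = 6


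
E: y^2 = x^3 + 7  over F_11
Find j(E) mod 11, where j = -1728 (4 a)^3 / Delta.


Delta = -16(4 a^3 + 27 b^2) mod 11 = 7
-1728 * (4 a)^3 = -1728 * (4*0)^3 mod 11 = 0
j = 0 * 7^(-1) mod 11 = 0

j = 0 (mod 11)


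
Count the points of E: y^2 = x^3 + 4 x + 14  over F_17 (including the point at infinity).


For each x in F_17, count y with y^2 = x^3 + 4 x + 14 mod 17:
  x = 1: RHS = 2, y in [6, 11]  -> 2 point(s)
  x = 2: RHS = 13, y in [8, 9]  -> 2 point(s)
  x = 3: RHS = 2, y in [6, 11]  -> 2 point(s)
  x = 4: RHS = 9, y in [3, 14]  -> 2 point(s)
  x = 6: RHS = 16, y in [4, 13]  -> 2 point(s)
  x = 10: RHS = 0, y in [0]  -> 1 point(s)
  x = 13: RHS = 2, y in [6, 11]  -> 2 point(s)
  x = 14: RHS = 9, y in [3, 14]  -> 2 point(s)
  x = 15: RHS = 15, y in [7, 10]  -> 2 point(s)
  x = 16: RHS = 9, y in [3, 14]  -> 2 point(s)
Affine points: 19. Add the point at infinity: total = 20.

#E(F_17) = 20


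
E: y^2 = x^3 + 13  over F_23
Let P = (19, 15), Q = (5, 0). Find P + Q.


P != Q, so use the chord formula.
s = (y2 - y1) / (x2 - x1) = (8) / (9) mod 23 = 6
x3 = s^2 - x1 - x2 mod 23 = 6^2 - 19 - 5 = 12
y3 = s (x1 - x3) - y1 mod 23 = 6 * (19 - 12) - 15 = 4

P + Q = (12, 4)


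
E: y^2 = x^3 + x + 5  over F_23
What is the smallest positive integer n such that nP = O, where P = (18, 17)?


Compute successive multiples of P until we hit O:
  1P = (18, 17)
  2P = (22, 16)
  3P = (19, 12)
  4P = (11, 17)
  5P = (17, 6)
  6P = (17, 17)
  7P = (11, 6)
  8P = (19, 11)
  ... (continuing to 11P)
  11P = O

ord(P) = 11


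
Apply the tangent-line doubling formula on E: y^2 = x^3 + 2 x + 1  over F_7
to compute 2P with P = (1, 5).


Doubling: s = (3 x1^2 + a) / (2 y1)
s = (3*1^2 + 2) / (2*5) mod 7 = 4
x3 = s^2 - 2 x1 mod 7 = 4^2 - 2*1 = 0
y3 = s (x1 - x3) - y1 mod 7 = 4 * (1 - 0) - 5 = 6

2P = (0, 6)


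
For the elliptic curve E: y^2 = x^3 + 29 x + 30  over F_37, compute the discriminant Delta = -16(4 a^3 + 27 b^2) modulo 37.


4 a^3 + 27 b^2 = 4*29^3 + 27*30^2 = 97556 + 24300 = 121856
Delta = -16 * (121856) = -1949696
Delta mod 37 = 19

Delta = 19 (mod 37)


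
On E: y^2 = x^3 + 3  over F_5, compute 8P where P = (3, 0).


k = 8 = 1000_2 (binary, LSB first: 0001)
Double-and-add from P = (3, 0):
  bit 0 = 0: acc unchanged = O
  bit 1 = 0: acc unchanged = O
  bit 2 = 0: acc unchanged = O
  bit 3 = 1: acc = O + O = O

8P = O


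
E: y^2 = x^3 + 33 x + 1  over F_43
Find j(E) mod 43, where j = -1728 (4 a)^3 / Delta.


Delta = -16(4 a^3 + 27 b^2) mod 43 = 14
-1728 * (4 a)^3 = -1728 * (4*33)^3 mod 43 = 42
j = 42 * 14^(-1) mod 43 = 3

j = 3 (mod 43)


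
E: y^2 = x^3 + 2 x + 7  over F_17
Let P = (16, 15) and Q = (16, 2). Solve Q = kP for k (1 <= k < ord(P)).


Enumerate multiples of P until we hit Q = (16, 2):
  1P = (16, 15)
  2P = (11, 0)
  3P = (16, 2)
Match found at i = 3.

k = 3


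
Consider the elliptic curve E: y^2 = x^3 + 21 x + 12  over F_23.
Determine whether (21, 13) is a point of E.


Check whether y^2 = x^3 + 21 x + 12 (mod 23) for (x, y) = (21, 13).
LHS: y^2 = 13^2 mod 23 = 8
RHS: x^3 + 21 x + 12 = 21^3 + 21*21 + 12 mod 23 = 8
LHS = RHS

Yes, on the curve


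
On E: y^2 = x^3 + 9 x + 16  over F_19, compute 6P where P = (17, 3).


k = 6 = 110_2 (binary, LSB first: 011)
Double-and-add from P = (17, 3):
  bit 0 = 0: acc unchanged = O
  bit 1 = 1: acc = O + (2, 2) = (2, 2)
  bit 2 = 1: acc = (2, 2) + (1, 8) = (14, 13)

6P = (14, 13)


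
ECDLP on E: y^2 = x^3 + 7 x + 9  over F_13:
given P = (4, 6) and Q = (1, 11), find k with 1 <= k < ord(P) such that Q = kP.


Enumerate multiples of P until we hit Q = (1, 11):
  1P = (4, 6)
  2P = (1, 11)
Match found at i = 2.

k = 2


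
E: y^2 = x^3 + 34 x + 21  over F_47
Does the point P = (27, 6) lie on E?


Check whether y^2 = x^3 + 34 x + 21 (mod 47) for (x, y) = (27, 6).
LHS: y^2 = 6^2 mod 47 = 36
RHS: x^3 + 34 x + 21 = 27^3 + 34*27 + 21 mod 47 = 36
LHS = RHS

Yes, on the curve


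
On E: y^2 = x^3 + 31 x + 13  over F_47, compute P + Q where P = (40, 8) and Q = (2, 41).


P != Q, so use the chord formula.
s = (y2 - y1) / (x2 - x1) = (33) / (9) mod 47 = 35
x3 = s^2 - x1 - x2 mod 47 = 35^2 - 40 - 2 = 8
y3 = s (x1 - x3) - y1 mod 47 = 35 * (40 - 8) - 8 = 31

P + Q = (8, 31)


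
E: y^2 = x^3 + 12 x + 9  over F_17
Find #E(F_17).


For each x in F_17, count y with y^2 = x^3 + 12 x + 9 mod 17:
  x = 0: RHS = 9, y in [3, 14]  -> 2 point(s)
  x = 3: RHS = 4, y in [2, 15]  -> 2 point(s)
  x = 4: RHS = 2, y in [6, 11]  -> 2 point(s)
  x = 6: RHS = 8, y in [5, 12]  -> 2 point(s)
  x = 9: RHS = 13, y in [8, 9]  -> 2 point(s)
  x = 13: RHS = 16, y in [4, 13]  -> 2 point(s)
  x = 16: RHS = 13, y in [8, 9]  -> 2 point(s)
Affine points: 14. Add the point at infinity: total = 15.

#E(F_17) = 15


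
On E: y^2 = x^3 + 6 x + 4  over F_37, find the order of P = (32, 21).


Compute successive multiples of P until we hit O:
  1P = (32, 21)
  2P = (9, 26)
  3P = (5, 23)
  4P = (3, 7)
  5P = (12, 18)
  6P = (34, 12)
  7P = (19, 13)
  8P = (19, 24)
  ... (continuing to 15P)
  15P = O

ord(P) = 15


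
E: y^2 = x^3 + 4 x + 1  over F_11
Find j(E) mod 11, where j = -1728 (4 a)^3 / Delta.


Delta = -16(4 a^3 + 27 b^2) mod 11 = 4
-1728 * (4 a)^3 = -1728 * (4*4)^3 mod 11 = 7
j = 7 * 4^(-1) mod 11 = 10

j = 10 (mod 11)


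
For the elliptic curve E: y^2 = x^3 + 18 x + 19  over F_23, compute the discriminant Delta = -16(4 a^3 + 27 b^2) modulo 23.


4 a^3 + 27 b^2 = 4*18^3 + 27*19^2 = 23328 + 9747 = 33075
Delta = -16 * (33075) = -529200
Delta mod 23 = 7

Delta = 7 (mod 23)


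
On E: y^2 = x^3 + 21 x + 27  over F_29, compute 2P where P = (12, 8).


Doubling: s = (3 x1^2 + a) / (2 y1)
s = (3*12^2 + 21) / (2*8) mod 29 = 12
x3 = s^2 - 2 x1 mod 29 = 12^2 - 2*12 = 4
y3 = s (x1 - x3) - y1 mod 29 = 12 * (12 - 4) - 8 = 1

2P = (4, 1)


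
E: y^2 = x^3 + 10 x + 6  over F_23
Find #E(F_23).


For each x in F_23, count y with y^2 = x^3 + 10 x + 6 mod 23:
  x = 0: RHS = 6, y in [11, 12]  -> 2 point(s)
  x = 4: RHS = 18, y in [8, 15]  -> 2 point(s)
  x = 6: RHS = 6, y in [11, 12]  -> 2 point(s)
  x = 8: RHS = 0, y in [0]  -> 1 point(s)
  x = 10: RHS = 2, y in [5, 18]  -> 2 point(s)
  x = 15: RHS = 12, y in [9, 14]  -> 2 point(s)
  x = 17: RHS = 6, y in [11, 12]  -> 2 point(s)
  x = 20: RHS = 18, y in [8, 15]  -> 2 point(s)
  x = 21: RHS = 1, y in [1, 22]  -> 2 point(s)
  x = 22: RHS = 18, y in [8, 15]  -> 2 point(s)
Affine points: 19. Add the point at infinity: total = 20.

#E(F_23) = 20


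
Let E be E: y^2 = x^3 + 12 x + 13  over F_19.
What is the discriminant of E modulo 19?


4 a^3 + 27 b^2 = 4*12^3 + 27*13^2 = 6912 + 4563 = 11475
Delta = -16 * (11475) = -183600
Delta mod 19 = 16

Delta = 16 (mod 19)


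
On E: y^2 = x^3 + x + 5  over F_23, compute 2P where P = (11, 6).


k = 2 = 10_2 (binary, LSB first: 01)
Double-and-add from P = (11, 6):
  bit 0 = 0: acc unchanged = O
  bit 1 = 1: acc = O + (19, 12) = (19, 12)

2P = (19, 12)


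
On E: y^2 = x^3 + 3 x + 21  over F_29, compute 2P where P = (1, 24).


Doubling: s = (3 x1^2 + a) / (2 y1)
s = (3*1^2 + 3) / (2*24) mod 29 = 11
x3 = s^2 - 2 x1 mod 29 = 11^2 - 2*1 = 3
y3 = s (x1 - x3) - y1 mod 29 = 11 * (1 - 3) - 24 = 12

2P = (3, 12)


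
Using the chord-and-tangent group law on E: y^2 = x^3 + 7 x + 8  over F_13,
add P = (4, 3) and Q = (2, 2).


P != Q, so use the chord formula.
s = (y2 - y1) / (x2 - x1) = (12) / (11) mod 13 = 7
x3 = s^2 - x1 - x2 mod 13 = 7^2 - 4 - 2 = 4
y3 = s (x1 - x3) - y1 mod 13 = 7 * (4 - 4) - 3 = 10

P + Q = (4, 10)


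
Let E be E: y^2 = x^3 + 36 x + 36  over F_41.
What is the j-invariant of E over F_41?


Delta = -16(4 a^3 + 27 b^2) mod 41 = 29
-1728 * (4 a)^3 = -1728 * (4*36)^3 mod 41 = 30
j = 30 * 29^(-1) mod 41 = 18

j = 18 (mod 41)


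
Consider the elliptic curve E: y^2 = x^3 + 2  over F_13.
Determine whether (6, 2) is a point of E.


Check whether y^2 = x^3 + 0 x + 2 (mod 13) for (x, y) = (6, 2).
LHS: y^2 = 2^2 mod 13 = 4
RHS: x^3 + 0 x + 2 = 6^3 + 0*6 + 2 mod 13 = 10
LHS != RHS

No, not on the curve


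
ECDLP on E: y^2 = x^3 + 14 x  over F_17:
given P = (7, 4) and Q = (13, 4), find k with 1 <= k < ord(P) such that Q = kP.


Enumerate multiples of P until we hit Q = (13, 4):
  1P = (7, 4)
  2P = (4, 16)
  3P = (5, 5)
  4P = (1, 10)
  5P = (10, 16)
  6P = (16, 11)
  7P = (3, 1)
  8P = (15, 7)
  9P = (14, 4)
  10P = (13, 13)
  11P = (12, 14)
  12P = (2, 6)
  13P = (0, 0)
  14P = (2, 11)
  15P = (12, 3)
  16P = (13, 4)
Match found at i = 16.

k = 16


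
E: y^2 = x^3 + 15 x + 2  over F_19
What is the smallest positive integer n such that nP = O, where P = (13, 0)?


Compute successive multiples of P until we hit O:
  1P = (13, 0)
  2P = O

ord(P) = 2


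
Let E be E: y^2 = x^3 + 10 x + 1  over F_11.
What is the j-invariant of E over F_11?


Delta = -16(4 a^3 + 27 b^2) mod 11 = 6
-1728 * (4 a)^3 = -1728 * (4*10)^3 mod 11 = 9
j = 9 * 6^(-1) mod 11 = 7

j = 7 (mod 11)


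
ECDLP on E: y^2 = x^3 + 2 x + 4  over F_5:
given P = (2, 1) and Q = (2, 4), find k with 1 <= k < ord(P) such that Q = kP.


Enumerate multiples of P until we hit Q = (2, 4):
  1P = (2, 1)
  2P = (0, 3)
  3P = (4, 1)
  4P = (4, 4)
  5P = (0, 2)
  6P = (2, 4)
Match found at i = 6.

k = 6


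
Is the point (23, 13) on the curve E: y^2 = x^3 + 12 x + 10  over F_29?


Check whether y^2 = x^3 + 12 x + 10 (mod 29) for (x, y) = (23, 13).
LHS: y^2 = 13^2 mod 29 = 24
RHS: x^3 + 12 x + 10 = 23^3 + 12*23 + 10 mod 29 = 12
LHS != RHS

No, not on the curve


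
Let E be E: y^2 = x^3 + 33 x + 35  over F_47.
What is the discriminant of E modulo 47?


4 a^3 + 27 b^2 = 4*33^3 + 27*35^2 = 143748 + 33075 = 176823
Delta = -16 * (176823) = -2829168
Delta mod 47 = 44

Delta = 44 (mod 47)


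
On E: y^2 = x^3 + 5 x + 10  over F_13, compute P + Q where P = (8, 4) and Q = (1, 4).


P != Q, so use the chord formula.
s = (y2 - y1) / (x2 - x1) = (0) / (6) mod 13 = 0
x3 = s^2 - x1 - x2 mod 13 = 0^2 - 8 - 1 = 4
y3 = s (x1 - x3) - y1 mod 13 = 0 * (8 - 4) - 4 = 9

P + Q = (4, 9)


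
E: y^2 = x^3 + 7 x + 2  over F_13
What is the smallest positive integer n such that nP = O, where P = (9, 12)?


Compute successive multiples of P until we hit O:
  1P = (9, 12)
  2P = (7, 11)
  3P = (7, 2)
  4P = (9, 1)
  5P = O

ord(P) = 5


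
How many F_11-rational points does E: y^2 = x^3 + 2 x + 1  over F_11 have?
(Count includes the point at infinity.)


For each x in F_11, count y with y^2 = x^3 + 2 x + 1 mod 11:
  x = 0: RHS = 1, y in [1, 10]  -> 2 point(s)
  x = 1: RHS = 4, y in [2, 9]  -> 2 point(s)
  x = 3: RHS = 1, y in [1, 10]  -> 2 point(s)
  x = 5: RHS = 4, y in [2, 9]  -> 2 point(s)
  x = 6: RHS = 9, y in [3, 8]  -> 2 point(s)
  x = 8: RHS = 1, y in [1, 10]  -> 2 point(s)
  x = 9: RHS = 0, y in [0]  -> 1 point(s)
  x = 10: RHS = 9, y in [3, 8]  -> 2 point(s)
Affine points: 15. Add the point at infinity: total = 16.

#E(F_11) = 16


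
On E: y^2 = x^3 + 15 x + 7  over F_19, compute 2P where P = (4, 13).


Doubling: s = (3 x1^2 + a) / (2 y1)
s = (3*4^2 + 15) / (2*13) mod 19 = 9
x3 = s^2 - 2 x1 mod 19 = 9^2 - 2*4 = 16
y3 = s (x1 - x3) - y1 mod 19 = 9 * (4 - 16) - 13 = 12

2P = (16, 12)


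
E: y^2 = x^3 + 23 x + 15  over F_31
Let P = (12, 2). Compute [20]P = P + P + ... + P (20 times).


k = 20 = 10100_2 (binary, LSB first: 00101)
Double-and-add from P = (12, 2):
  bit 0 = 0: acc unchanged = O
  bit 1 = 0: acc unchanged = O
  bit 2 = 1: acc = O + (22, 3) = (22, 3)
  bit 3 = 0: acc unchanged = (22, 3)
  bit 4 = 1: acc = (22, 3) + (10, 6) = (1, 15)

20P = (1, 15)


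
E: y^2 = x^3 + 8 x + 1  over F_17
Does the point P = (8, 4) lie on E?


Check whether y^2 = x^3 + 8 x + 1 (mod 17) for (x, y) = (8, 4).
LHS: y^2 = 4^2 mod 17 = 16
RHS: x^3 + 8 x + 1 = 8^3 + 8*8 + 1 mod 17 = 16
LHS = RHS

Yes, on the curve


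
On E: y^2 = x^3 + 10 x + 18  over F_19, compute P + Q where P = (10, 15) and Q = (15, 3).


P != Q, so use the chord formula.
s = (y2 - y1) / (x2 - x1) = (7) / (5) mod 19 = 9
x3 = s^2 - x1 - x2 mod 19 = 9^2 - 10 - 15 = 18
y3 = s (x1 - x3) - y1 mod 19 = 9 * (10 - 18) - 15 = 8

P + Q = (18, 8)


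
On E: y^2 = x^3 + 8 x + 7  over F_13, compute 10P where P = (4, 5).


k = 10 = 1010_2 (binary, LSB first: 0101)
Double-and-add from P = (4, 5):
  bit 0 = 0: acc unchanged = O
  bit 1 = 1: acc = O + (1, 4) = (1, 4)
  bit 2 = 0: acc unchanged = (1, 4)
  bit 3 = 1: acc = (1, 4) + (11, 3) = (4, 8)

10P = (4, 8)


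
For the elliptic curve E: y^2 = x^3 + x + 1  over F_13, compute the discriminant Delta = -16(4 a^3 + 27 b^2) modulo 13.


4 a^3 + 27 b^2 = 4*1^3 + 27*1^2 = 4 + 27 = 31
Delta = -16 * (31) = -496
Delta mod 13 = 11

Delta = 11 (mod 13)


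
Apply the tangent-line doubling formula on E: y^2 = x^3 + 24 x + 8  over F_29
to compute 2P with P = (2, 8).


Doubling: s = (3 x1^2 + a) / (2 y1)
s = (3*2^2 + 24) / (2*8) mod 29 = 24
x3 = s^2 - 2 x1 mod 29 = 24^2 - 2*2 = 21
y3 = s (x1 - x3) - y1 mod 29 = 24 * (2 - 21) - 8 = 0

2P = (21, 0)


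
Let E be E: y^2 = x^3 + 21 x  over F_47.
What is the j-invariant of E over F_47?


Delta = -16(4 a^3 + 27 b^2) mod 47 = 13
-1728 * (4 a)^3 = -1728 * (4*21)^3 mod 47 = 45
j = 45 * 13^(-1) mod 47 = 36

j = 36 (mod 47)


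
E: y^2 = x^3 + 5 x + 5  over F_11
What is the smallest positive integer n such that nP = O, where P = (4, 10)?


Compute successive multiples of P until we hit O:
  1P = (4, 10)
  2P = (4, 1)
  3P = O

ord(P) = 3


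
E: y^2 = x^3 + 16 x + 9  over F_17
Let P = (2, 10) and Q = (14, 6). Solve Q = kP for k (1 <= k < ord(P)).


Enumerate multiples of P until we hit Q = (14, 6):
  1P = (2, 10)
  2P = (0, 3)
  3P = (6, 10)
  4P = (9, 7)
  5P = (10, 8)
  6P = (4, 16)
  7P = (3, 4)
  8P = (14, 11)
  9P = (16, 3)
  10P = (12, 12)
  11P = (1, 14)
  12P = (13, 0)
  13P = (1, 3)
  14P = (12, 5)
  15P = (16, 14)
  16P = (14, 6)
Match found at i = 16.

k = 16


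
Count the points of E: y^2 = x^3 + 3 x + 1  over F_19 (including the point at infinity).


For each x in F_19, count y with y^2 = x^3 + 3 x + 1 mod 19:
  x = 0: RHS = 1, y in [1, 18]  -> 2 point(s)
  x = 1: RHS = 5, y in [9, 10]  -> 2 point(s)
  x = 4: RHS = 1, y in [1, 18]  -> 2 point(s)
  x = 6: RHS = 7, y in [8, 11]  -> 2 point(s)
  x = 7: RHS = 4, y in [2, 17]  -> 2 point(s)
  x = 8: RHS = 5, y in [9, 10]  -> 2 point(s)
  x = 9: RHS = 16, y in [4, 15]  -> 2 point(s)
  x = 10: RHS = 5, y in [9, 10]  -> 2 point(s)
  x = 11: RHS = 16, y in [4, 15]  -> 2 point(s)
  x = 12: RHS = 17, y in [6, 13]  -> 2 point(s)
  x = 15: RHS = 1, y in [1, 18]  -> 2 point(s)
  x = 17: RHS = 6, y in [5, 14]  -> 2 point(s)
  x = 18: RHS = 16, y in [4, 15]  -> 2 point(s)
Affine points: 26. Add the point at infinity: total = 27.

#E(F_19) = 27


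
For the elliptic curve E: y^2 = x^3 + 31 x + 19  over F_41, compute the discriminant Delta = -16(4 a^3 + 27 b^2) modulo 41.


4 a^3 + 27 b^2 = 4*31^3 + 27*19^2 = 119164 + 9747 = 128911
Delta = -16 * (128911) = -2062576
Delta mod 41 = 11

Delta = 11 (mod 41)


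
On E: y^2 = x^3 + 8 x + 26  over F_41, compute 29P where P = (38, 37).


k = 29 = 11101_2 (binary, LSB first: 10111)
Double-and-add from P = (38, 37):
  bit 0 = 1: acc = O + (38, 37) = (38, 37)
  bit 1 = 0: acc unchanged = (38, 37)
  bit 2 = 1: acc = (38, 37) + (28, 12) = (12, 28)
  bit 3 = 1: acc = (12, 28) + (24, 26) = (13, 20)
  bit 4 = 1: acc = (13, 20) + (18, 4) = (35, 34)

29P = (35, 34)


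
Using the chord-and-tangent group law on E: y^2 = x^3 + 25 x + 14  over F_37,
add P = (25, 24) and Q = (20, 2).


P != Q, so use the chord formula.
s = (y2 - y1) / (x2 - x1) = (15) / (32) mod 37 = 34
x3 = s^2 - x1 - x2 mod 37 = 34^2 - 25 - 20 = 1
y3 = s (x1 - x3) - y1 mod 37 = 34 * (25 - 1) - 24 = 15

P + Q = (1, 15)


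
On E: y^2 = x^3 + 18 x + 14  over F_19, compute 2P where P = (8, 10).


Doubling: s = (3 x1^2 + a) / (2 y1)
s = (3*8^2 + 18) / (2*10) mod 19 = 1
x3 = s^2 - 2 x1 mod 19 = 1^2 - 2*8 = 4
y3 = s (x1 - x3) - y1 mod 19 = 1 * (8 - 4) - 10 = 13

2P = (4, 13)


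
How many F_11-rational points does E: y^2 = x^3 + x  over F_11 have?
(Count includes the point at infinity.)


For each x in F_11, count y with y^2 = x^3 + 1 x + 0 mod 11:
  x = 0: RHS = 0, y in [0]  -> 1 point(s)
  x = 5: RHS = 9, y in [3, 8]  -> 2 point(s)
  x = 7: RHS = 9, y in [3, 8]  -> 2 point(s)
  x = 8: RHS = 3, y in [5, 6]  -> 2 point(s)
  x = 9: RHS = 1, y in [1, 10]  -> 2 point(s)
  x = 10: RHS = 9, y in [3, 8]  -> 2 point(s)
Affine points: 11. Add the point at infinity: total = 12.

#E(F_11) = 12
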